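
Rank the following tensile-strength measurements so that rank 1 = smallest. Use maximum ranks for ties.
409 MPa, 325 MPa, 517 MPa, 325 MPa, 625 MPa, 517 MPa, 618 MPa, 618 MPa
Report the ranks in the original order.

Sorted (ascending): 325, 325, 409, 517, 517, 618, 618, 625
The 2 values of 325 occupy positions 1–2 → each gets rank 2.
The 2 values of 517 occupy positions 4–5 → each gets rank 5.
The 2 values of 618 occupy positions 6–7 → each gets rank 7.

3, 2, 5, 2, 8, 5, 7, 7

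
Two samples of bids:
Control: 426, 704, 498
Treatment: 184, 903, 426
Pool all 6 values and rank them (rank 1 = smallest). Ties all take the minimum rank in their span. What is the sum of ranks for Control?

Sorted (ascending): 184, 426, 426, 498, 704, 903
The 2 values of 426 occupy positions 2–3 → each gets rank 2.
Control values → pooled ranks: 426→2, 704→5, 498→4
Rank sum = 2 + 5 + 4 = 11

11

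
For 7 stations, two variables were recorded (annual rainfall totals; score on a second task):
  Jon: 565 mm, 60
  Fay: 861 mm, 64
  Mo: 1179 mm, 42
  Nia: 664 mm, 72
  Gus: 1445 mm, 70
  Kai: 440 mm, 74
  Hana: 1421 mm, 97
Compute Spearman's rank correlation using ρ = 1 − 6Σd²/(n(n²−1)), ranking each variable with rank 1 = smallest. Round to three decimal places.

Ranks of variable 1: 2, 4, 5, 3, 7, 1, 6
Ranks of variable 2: 2, 3, 1, 5, 4, 6, 7
d = r₁ − r₂: 0, 1, 4, -2, 3, -5, -1
d²: 0, 1, 16, 4, 9, 25, 1; Σd² = 56
ρ = 1 − 6·56/(7·48) = 1 − 336/336 = 0.000

0.000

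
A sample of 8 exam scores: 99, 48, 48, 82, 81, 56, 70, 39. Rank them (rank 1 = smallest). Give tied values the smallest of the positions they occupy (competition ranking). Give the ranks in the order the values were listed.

Sorted (ascending): 39, 48, 48, 56, 70, 81, 82, 99
The 2 values of 48 occupy positions 2–3 → each gets rank 2.

8, 2, 2, 7, 6, 4, 5, 1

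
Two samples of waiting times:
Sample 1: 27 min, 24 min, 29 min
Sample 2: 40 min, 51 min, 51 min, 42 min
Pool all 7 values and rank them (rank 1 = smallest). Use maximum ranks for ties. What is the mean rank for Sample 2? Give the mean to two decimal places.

5.75

Sorted (ascending): 24, 27, 29, 40, 42, 51, 51
The 2 values of 51 occupy positions 6–7 → each gets rank 7.
Sample 2 values → pooled ranks: 40→4, 51→7, 51→7, 42→5
Mean rank = (4 + 7 + 7 + 5) / 4 = 5.75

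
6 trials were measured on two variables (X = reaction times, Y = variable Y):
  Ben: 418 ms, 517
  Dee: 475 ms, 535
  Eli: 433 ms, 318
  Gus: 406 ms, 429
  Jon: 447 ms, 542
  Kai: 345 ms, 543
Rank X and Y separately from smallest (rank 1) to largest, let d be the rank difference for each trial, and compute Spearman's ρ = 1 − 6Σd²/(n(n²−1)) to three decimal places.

-0.086

Ranks of variable 1: 3, 6, 4, 2, 5, 1
Ranks of variable 2: 3, 4, 1, 2, 5, 6
d = r₁ − r₂: 0, 2, 3, 0, 0, -5
d²: 0, 4, 9, 0, 0, 25; Σd² = 38
ρ = 1 − 6·38/(6·35) = 1 − 228/210 = -0.086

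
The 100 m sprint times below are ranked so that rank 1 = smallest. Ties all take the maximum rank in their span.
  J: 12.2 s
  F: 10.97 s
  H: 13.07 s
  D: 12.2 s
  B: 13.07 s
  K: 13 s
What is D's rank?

Sorted (ascending): 10.97, 12.2, 12.2, 13, 13.07, 13.07
The 2 values of 12.2 occupy positions 2–3 → each gets rank 3.
The 2 values of 13.07 occupy positions 5–6 → each gets rank 6.
D has value 12.2 s → rank 3.

3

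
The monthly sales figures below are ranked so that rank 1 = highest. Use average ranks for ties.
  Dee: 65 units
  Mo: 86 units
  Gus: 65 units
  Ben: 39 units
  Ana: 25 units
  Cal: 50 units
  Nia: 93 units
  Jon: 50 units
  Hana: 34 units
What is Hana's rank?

8

Sorted (descending): 93, 86, 65, 65, 50, 50, 39, 34, 25
The 2 values of 65 occupy positions 3–4 → average rank (3+4)/2 = 3.5.
The 2 values of 50 occupy positions 5–6 → average rank (5+6)/2 = 5.5.
Hana has value 34 units → rank 8.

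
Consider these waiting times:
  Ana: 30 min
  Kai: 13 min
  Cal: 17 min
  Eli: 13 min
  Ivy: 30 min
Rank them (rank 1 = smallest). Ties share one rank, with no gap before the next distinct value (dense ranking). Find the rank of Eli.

Sorted (ascending): 13, 13, 17, 30, 30
The 2 values of 13 share dense rank 1.
The 2 values of 30 share dense rank 3.
Remaining distinct values take the next consecutive integers.
Eli has value 13 min → rank 1.

1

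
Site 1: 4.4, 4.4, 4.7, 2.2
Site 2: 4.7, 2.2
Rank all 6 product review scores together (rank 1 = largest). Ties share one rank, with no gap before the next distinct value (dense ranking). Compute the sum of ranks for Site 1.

8

Sorted (descending): 4.7, 4.7, 4.4, 4.4, 2.2, 2.2
The 2 values of 4.7 share dense rank 1.
The 2 values of 4.4 share dense rank 2.
The 2 values of 2.2 share dense rank 3.
Site 1 values → pooled ranks: 4.4→2, 4.4→2, 4.7→1, 2.2→3
Rank sum = 2 + 2 + 1 + 3 = 8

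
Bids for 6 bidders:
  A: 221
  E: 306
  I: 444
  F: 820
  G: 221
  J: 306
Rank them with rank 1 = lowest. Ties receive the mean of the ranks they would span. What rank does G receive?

Sorted (ascending): 221, 221, 306, 306, 444, 820
The 2 values of 221 occupy positions 1–2 → average rank (1+2)/2 = 1.5.
The 2 values of 306 occupy positions 3–4 → average rank (3+4)/2 = 3.5.
G has value 221 → rank 1.5.

1.5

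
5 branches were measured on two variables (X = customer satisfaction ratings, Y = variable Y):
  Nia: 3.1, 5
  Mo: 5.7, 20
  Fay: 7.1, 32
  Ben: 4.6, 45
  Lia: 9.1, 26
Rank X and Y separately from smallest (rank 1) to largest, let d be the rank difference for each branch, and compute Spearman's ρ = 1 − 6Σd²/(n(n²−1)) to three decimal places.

0.300

Ranks of variable 1: 1, 3, 4, 2, 5
Ranks of variable 2: 1, 2, 4, 5, 3
d = r₁ − r₂: 0, 1, 0, -3, 2
d²: 0, 1, 0, 9, 4; Σd² = 14
ρ = 1 − 6·14/(5·24) = 1 − 84/120 = 0.300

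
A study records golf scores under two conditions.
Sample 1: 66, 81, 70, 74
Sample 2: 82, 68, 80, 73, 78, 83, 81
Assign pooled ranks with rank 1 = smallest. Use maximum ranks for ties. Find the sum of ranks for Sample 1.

Sorted (ascending): 66, 68, 70, 73, 74, 78, 80, 81, 81, 82, 83
The 2 values of 81 occupy positions 8–9 → each gets rank 9.
Sample 1 values → pooled ranks: 66→1, 81→9, 70→3, 74→5
Rank sum = 1 + 9 + 3 + 5 = 18

18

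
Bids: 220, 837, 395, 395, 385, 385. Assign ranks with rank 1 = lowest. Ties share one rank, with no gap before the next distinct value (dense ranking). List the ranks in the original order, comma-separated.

1, 4, 3, 3, 2, 2

Sorted (ascending): 220, 385, 385, 395, 395, 837
The 2 values of 385 share dense rank 2.
The 2 values of 395 share dense rank 3.
Remaining distinct values take the next consecutive integers.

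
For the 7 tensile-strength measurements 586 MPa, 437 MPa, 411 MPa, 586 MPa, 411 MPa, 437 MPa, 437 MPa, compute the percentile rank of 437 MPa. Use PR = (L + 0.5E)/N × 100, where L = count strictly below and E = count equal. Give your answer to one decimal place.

N = 7.
Strictly below 437: 2. Equal to 437: 3.
PR = (2 + 0.5·3)/7 × 100 = 50.0

50.0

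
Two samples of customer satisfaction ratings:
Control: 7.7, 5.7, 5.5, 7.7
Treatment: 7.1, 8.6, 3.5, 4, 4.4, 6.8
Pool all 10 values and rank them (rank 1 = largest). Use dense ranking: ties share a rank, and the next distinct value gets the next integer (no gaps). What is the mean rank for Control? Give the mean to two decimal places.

Sorted (descending): 8.6, 7.7, 7.7, 7.1, 6.8, 5.7, 5.5, 4.4, 4, 3.5
The 2 values of 7.7 share dense rank 2.
Remaining distinct values take the next consecutive integers.
Control values → pooled ranks: 7.7→2, 5.7→5, 5.5→6, 7.7→2
Mean rank = (2 + 5 + 6 + 2) / 4 = 3.75

3.75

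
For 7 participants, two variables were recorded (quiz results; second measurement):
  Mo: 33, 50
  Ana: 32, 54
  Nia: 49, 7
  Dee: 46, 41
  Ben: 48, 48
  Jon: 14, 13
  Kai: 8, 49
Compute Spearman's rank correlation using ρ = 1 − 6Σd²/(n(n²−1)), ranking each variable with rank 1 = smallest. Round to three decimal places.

-0.429

Ranks of variable 1: 4, 3, 7, 5, 6, 2, 1
Ranks of variable 2: 6, 7, 1, 3, 4, 2, 5
d = r₁ − r₂: -2, -4, 6, 2, 2, 0, -4
d²: 4, 16, 36, 4, 4, 0, 16; Σd² = 80
ρ = 1 − 6·80/(7·48) = 1 − 480/336 = -0.429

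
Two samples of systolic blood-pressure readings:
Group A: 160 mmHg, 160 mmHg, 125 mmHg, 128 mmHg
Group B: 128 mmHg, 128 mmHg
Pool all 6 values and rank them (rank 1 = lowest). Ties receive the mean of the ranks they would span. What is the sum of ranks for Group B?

Sorted (ascending): 125, 128, 128, 128, 160, 160
The 3 values of 128 occupy positions 2–4 → average rank 3.
The 2 values of 160 occupy positions 5–6 → average rank (5+6)/2 = 5.5.
Group B values → pooled ranks: 128→3, 128→3
Rank sum = 3 + 3 = 6

6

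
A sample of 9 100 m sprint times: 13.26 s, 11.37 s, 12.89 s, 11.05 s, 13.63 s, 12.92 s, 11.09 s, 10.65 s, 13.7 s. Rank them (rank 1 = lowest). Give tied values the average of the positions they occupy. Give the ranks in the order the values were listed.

7, 4, 5, 2, 8, 6, 3, 1, 9

Sorted (ascending): 10.65, 11.05, 11.09, 11.37, 12.89, 12.92, 13.26, 13.63, 13.7
No ties — each value takes its position as its rank.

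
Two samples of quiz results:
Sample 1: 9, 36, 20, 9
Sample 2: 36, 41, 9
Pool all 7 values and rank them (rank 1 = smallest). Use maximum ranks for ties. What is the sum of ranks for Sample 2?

Sorted (ascending): 9, 9, 9, 20, 36, 36, 41
The 3 values of 9 occupy positions 1–3 → each gets rank 3.
The 2 values of 36 occupy positions 5–6 → each gets rank 6.
Sample 2 values → pooled ranks: 36→6, 41→7, 9→3
Rank sum = 6 + 7 + 3 = 16

16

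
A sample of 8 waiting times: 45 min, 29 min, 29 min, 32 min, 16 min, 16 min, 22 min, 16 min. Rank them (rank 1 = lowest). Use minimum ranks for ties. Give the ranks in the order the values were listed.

8, 5, 5, 7, 1, 1, 4, 1

Sorted (ascending): 16, 16, 16, 22, 29, 29, 32, 45
The 3 values of 16 occupy positions 1–3 → each gets rank 1.
The 2 values of 29 occupy positions 5–6 → each gets rank 5.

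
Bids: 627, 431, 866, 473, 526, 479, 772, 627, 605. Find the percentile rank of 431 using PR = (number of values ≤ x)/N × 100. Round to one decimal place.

N = 9.
Strictly below 431: 0. Equal to 431: 1.
PR = 1/9 × 100 = 11.1

11.1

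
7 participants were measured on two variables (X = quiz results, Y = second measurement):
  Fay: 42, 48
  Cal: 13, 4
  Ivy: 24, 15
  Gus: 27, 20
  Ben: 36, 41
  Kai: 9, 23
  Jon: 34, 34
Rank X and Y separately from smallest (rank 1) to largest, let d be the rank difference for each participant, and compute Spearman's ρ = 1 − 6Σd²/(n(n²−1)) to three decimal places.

0.786

Ranks of variable 1: 7, 2, 3, 4, 6, 1, 5
Ranks of variable 2: 7, 1, 2, 3, 6, 4, 5
d = r₁ − r₂: 0, 1, 1, 1, 0, -3, 0
d²: 0, 1, 1, 1, 0, 9, 0; Σd² = 12
ρ = 1 − 6·12/(7·48) = 1 − 72/336 = 0.786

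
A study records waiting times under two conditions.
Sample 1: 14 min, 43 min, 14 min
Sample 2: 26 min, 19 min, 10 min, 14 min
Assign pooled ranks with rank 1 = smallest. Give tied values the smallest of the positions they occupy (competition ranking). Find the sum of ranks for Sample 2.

Sorted (ascending): 10, 14, 14, 14, 19, 26, 43
The 3 values of 14 occupy positions 2–4 → each gets rank 2.
Sample 2 values → pooled ranks: 26→6, 19→5, 10→1, 14→2
Rank sum = 6 + 5 + 1 + 2 = 14

14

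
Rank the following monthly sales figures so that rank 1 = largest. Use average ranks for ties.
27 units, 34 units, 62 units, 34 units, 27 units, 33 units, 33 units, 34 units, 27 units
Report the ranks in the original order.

Sorted (descending): 62, 34, 34, 34, 33, 33, 27, 27, 27
The 3 values of 34 occupy positions 2–4 → average rank 3.
The 2 values of 33 occupy positions 5–6 → average rank (5+6)/2 = 5.5.
The 3 values of 27 occupy positions 7–9 → average rank 8.

8, 3, 1, 3, 8, 5.5, 5.5, 3, 8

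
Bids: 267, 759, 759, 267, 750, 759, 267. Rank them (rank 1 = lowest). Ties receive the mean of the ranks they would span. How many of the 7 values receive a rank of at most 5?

4

Sorted (ascending): 267, 267, 267, 750, 759, 759, 759
The 3 values of 267 occupy positions 1–3 → average rank 2.
The 3 values of 759 occupy positions 5–7 → average rank 6.
Ranks ≤ 5: {2, 2, 2, 4} → 4 values.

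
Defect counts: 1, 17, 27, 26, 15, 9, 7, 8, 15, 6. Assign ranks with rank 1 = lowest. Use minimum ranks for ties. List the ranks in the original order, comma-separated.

Sorted (ascending): 1, 6, 7, 8, 9, 15, 15, 17, 26, 27
The 2 values of 15 occupy positions 6–7 → each gets rank 6.

1, 8, 10, 9, 6, 5, 3, 4, 6, 2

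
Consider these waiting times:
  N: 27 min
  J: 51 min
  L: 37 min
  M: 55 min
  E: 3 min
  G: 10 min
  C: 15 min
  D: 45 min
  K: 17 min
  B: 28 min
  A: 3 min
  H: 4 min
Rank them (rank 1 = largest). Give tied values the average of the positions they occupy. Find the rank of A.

Sorted (descending): 55, 51, 45, 37, 28, 27, 17, 15, 10, 4, 3, 3
The 2 values of 3 occupy positions 11–12 → average rank (11+12)/2 = 11.5.
A has value 3 min → rank 11.5.

11.5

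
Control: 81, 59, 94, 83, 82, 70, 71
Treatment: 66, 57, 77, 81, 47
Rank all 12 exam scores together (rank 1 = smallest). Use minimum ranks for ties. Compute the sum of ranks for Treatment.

22

Sorted (ascending): 47, 57, 59, 66, 70, 71, 77, 81, 81, 82, 83, 94
The 2 values of 81 occupy positions 8–9 → each gets rank 8.
Treatment values → pooled ranks: 66→4, 57→2, 77→7, 81→8, 47→1
Rank sum = 4 + 2 + 7 + 8 + 1 = 22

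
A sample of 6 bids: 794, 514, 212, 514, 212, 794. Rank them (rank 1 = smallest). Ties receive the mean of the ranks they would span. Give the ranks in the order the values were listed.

5.5, 3.5, 1.5, 3.5, 1.5, 5.5

Sorted (ascending): 212, 212, 514, 514, 794, 794
The 2 values of 212 occupy positions 1–2 → average rank (1+2)/2 = 1.5.
The 2 values of 514 occupy positions 3–4 → average rank (3+4)/2 = 3.5.
The 2 values of 794 occupy positions 5–6 → average rank (5+6)/2 = 5.5.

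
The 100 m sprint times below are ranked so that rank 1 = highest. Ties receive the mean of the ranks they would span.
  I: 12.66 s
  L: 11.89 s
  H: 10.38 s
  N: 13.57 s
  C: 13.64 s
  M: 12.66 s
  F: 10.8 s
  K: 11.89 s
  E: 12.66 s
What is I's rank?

Sorted (descending): 13.64, 13.57, 12.66, 12.66, 12.66, 11.89, 11.89, 10.8, 10.38
The 3 values of 12.66 occupy positions 3–5 → average rank 4.
The 2 values of 11.89 occupy positions 6–7 → average rank (6+7)/2 = 6.5.
I has value 12.66 s → rank 4.

4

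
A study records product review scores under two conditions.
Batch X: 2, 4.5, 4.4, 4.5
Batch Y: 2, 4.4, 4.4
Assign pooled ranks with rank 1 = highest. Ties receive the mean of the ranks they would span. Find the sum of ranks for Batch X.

13.5

Sorted (descending): 4.5, 4.5, 4.4, 4.4, 4.4, 2, 2
The 2 values of 4.5 occupy positions 1–2 → average rank (1+2)/2 = 1.5.
The 3 values of 4.4 occupy positions 3–5 → average rank 4.
The 2 values of 2 occupy positions 6–7 → average rank (6+7)/2 = 6.5.
Batch X values → pooled ranks: 2→6.5, 4.5→1.5, 4.4→4, 4.5→1.5
Rank sum = 6.5 + 1.5 + 4 + 1.5 = 13.5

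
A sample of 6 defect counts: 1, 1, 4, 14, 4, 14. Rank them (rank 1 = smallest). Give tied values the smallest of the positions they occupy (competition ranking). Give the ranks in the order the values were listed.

1, 1, 3, 5, 3, 5

Sorted (ascending): 1, 1, 4, 4, 14, 14
The 2 values of 1 occupy positions 1–2 → each gets rank 1.
The 2 values of 4 occupy positions 3–4 → each gets rank 3.
The 2 values of 14 occupy positions 5–6 → each gets rank 5.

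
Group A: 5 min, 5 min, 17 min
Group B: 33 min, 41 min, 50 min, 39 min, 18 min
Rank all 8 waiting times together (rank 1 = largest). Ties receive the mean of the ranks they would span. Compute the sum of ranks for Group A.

Sorted (descending): 50, 41, 39, 33, 18, 17, 5, 5
The 2 values of 5 occupy positions 7–8 → average rank (7+8)/2 = 7.5.
Group A values → pooled ranks: 5→7.5, 5→7.5, 17→6
Rank sum = 7.5 + 7.5 + 6 = 21

21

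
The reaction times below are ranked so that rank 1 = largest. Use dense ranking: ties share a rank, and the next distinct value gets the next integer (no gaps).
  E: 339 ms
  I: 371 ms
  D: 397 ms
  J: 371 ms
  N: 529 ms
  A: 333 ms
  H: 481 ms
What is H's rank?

2

Sorted (descending): 529, 481, 397, 371, 371, 339, 333
The 2 values of 371 share dense rank 4.
Remaining distinct values take the next consecutive integers.
H has value 481 ms → rank 2.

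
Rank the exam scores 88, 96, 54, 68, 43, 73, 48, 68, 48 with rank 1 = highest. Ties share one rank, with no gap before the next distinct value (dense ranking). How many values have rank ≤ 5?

Sorted (descending): 96, 88, 73, 68, 68, 54, 48, 48, 43
The 2 values of 68 share dense rank 4.
The 2 values of 48 share dense rank 6.
Remaining distinct values take the next consecutive integers.
Ranks ≤ 5: {1, 2, 3, 4, 4, 5} → 6 values.

6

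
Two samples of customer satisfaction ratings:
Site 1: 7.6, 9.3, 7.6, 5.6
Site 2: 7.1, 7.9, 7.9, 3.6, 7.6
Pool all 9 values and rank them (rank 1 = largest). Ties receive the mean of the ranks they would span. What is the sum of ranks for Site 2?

26

Sorted (descending): 9.3, 7.9, 7.9, 7.6, 7.6, 7.6, 7.1, 5.6, 3.6
The 2 values of 7.9 occupy positions 2–3 → average rank (2+3)/2 = 2.5.
The 3 values of 7.6 occupy positions 4–6 → average rank 5.
Site 2 values → pooled ranks: 7.1→7, 7.9→2.5, 7.9→2.5, 3.6→9, 7.6→5
Rank sum = 7 + 2.5 + 2.5 + 9 + 5 = 26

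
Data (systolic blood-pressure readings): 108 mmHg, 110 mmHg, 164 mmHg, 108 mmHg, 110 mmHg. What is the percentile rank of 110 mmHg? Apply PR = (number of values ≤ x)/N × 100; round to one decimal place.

80.0

N = 5.
Strictly below 110: 2. Equal to 110: 2.
PR = 4/5 × 100 = 80.0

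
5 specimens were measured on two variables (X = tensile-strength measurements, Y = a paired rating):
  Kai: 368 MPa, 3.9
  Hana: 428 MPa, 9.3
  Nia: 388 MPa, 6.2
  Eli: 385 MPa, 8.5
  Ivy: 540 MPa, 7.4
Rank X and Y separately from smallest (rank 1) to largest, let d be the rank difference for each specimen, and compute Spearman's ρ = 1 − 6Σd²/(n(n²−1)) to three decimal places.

0.500

Ranks of variable 1: 1, 4, 3, 2, 5
Ranks of variable 2: 1, 5, 2, 4, 3
d = r₁ − r₂: 0, -1, 1, -2, 2
d²: 0, 1, 1, 4, 4; Σd² = 10
ρ = 1 − 6·10/(5·24) = 1 − 60/120 = 0.500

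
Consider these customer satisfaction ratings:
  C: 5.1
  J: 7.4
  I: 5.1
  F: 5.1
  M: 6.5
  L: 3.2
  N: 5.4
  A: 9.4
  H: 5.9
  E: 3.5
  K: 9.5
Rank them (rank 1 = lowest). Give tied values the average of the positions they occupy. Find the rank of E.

Sorted (ascending): 3.2, 3.5, 5.1, 5.1, 5.1, 5.4, 5.9, 6.5, 7.4, 9.4, 9.5
The 3 values of 5.1 occupy positions 3–5 → average rank 4.
E has value 3.5 → rank 2.

2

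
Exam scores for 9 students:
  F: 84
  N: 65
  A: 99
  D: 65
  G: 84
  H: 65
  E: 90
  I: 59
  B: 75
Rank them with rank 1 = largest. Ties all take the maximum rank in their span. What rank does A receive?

Sorted (descending): 99, 90, 84, 84, 75, 65, 65, 65, 59
The 2 values of 84 occupy positions 3–4 → each gets rank 4.
The 3 values of 65 occupy positions 6–8 → each gets rank 8.
A has value 99 → rank 1.

1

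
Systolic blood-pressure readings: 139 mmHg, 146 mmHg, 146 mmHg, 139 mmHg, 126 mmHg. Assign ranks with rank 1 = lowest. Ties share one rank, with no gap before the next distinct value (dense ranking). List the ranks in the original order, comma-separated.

Sorted (ascending): 126, 139, 139, 146, 146
The 2 values of 139 share dense rank 2.
The 2 values of 146 share dense rank 3.
Remaining distinct values take the next consecutive integers.

2, 3, 3, 2, 1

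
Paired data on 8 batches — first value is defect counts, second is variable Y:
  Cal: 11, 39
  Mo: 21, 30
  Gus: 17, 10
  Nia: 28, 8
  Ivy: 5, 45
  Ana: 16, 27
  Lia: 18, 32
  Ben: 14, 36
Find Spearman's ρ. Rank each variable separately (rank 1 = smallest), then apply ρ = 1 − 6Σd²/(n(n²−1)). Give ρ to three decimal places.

-0.810

Ranks of variable 1: 2, 7, 5, 8, 1, 4, 6, 3
Ranks of variable 2: 7, 4, 2, 1, 8, 3, 5, 6
d = r₁ − r₂: -5, 3, 3, 7, -7, 1, 1, -3
d²: 25, 9, 9, 49, 49, 1, 1, 9; Σd² = 152
ρ = 1 − 6·152/(8·63) = 1 − 912/504 = -0.810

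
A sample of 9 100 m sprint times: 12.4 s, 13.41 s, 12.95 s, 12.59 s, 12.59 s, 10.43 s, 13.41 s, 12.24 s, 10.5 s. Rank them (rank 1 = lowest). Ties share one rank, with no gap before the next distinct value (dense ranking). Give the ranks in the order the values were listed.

4, 7, 6, 5, 5, 1, 7, 3, 2

Sorted (ascending): 10.43, 10.5, 12.24, 12.4, 12.59, 12.59, 12.95, 13.41, 13.41
The 2 values of 12.59 share dense rank 5.
The 2 values of 13.41 share dense rank 7.
Remaining distinct values take the next consecutive integers.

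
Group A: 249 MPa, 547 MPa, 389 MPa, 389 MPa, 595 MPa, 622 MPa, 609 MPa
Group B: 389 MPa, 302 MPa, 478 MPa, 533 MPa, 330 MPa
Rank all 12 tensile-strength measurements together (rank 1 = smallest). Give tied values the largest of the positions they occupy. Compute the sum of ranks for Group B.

26

Sorted (ascending): 249, 302, 330, 389, 389, 389, 478, 533, 547, 595, 609, 622
The 3 values of 389 occupy positions 4–6 → each gets rank 6.
Group B values → pooled ranks: 389→6, 302→2, 478→7, 533→8, 330→3
Rank sum = 6 + 2 + 7 + 8 + 3 = 26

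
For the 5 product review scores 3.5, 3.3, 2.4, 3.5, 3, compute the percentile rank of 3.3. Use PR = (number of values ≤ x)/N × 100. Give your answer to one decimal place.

N = 5.
Strictly below 3.3: 2. Equal to 3.3: 1.
PR = 3/5 × 100 = 60.0

60.0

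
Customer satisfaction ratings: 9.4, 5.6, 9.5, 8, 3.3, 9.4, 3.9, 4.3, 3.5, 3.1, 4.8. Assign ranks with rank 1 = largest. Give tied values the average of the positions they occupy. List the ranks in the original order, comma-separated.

2.5, 5, 1, 4, 10, 2.5, 8, 7, 9, 11, 6

Sorted (descending): 9.5, 9.4, 9.4, 8, 5.6, 4.8, 4.3, 3.9, 3.5, 3.3, 3.1
The 2 values of 9.4 occupy positions 2–3 → average rank (2+3)/2 = 2.5.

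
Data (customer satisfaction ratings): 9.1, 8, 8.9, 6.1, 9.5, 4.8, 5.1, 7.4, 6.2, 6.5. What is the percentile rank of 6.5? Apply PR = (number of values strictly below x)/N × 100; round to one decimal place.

40.0

N = 10.
Strictly below 6.5: 4. Equal to 6.5: 1.
PR = 4/10 × 100 = 40.0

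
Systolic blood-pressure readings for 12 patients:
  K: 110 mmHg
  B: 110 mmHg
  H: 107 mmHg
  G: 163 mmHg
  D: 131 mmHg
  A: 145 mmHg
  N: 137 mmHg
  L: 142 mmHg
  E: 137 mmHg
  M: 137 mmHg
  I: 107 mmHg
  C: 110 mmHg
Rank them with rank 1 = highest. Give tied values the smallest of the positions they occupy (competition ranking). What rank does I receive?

11

Sorted (descending): 163, 145, 142, 137, 137, 137, 131, 110, 110, 110, 107, 107
The 3 values of 137 occupy positions 4–6 → each gets rank 4.
The 3 values of 110 occupy positions 8–10 → each gets rank 8.
The 2 values of 107 occupy positions 11–12 → each gets rank 11.
I has value 107 mmHg → rank 11.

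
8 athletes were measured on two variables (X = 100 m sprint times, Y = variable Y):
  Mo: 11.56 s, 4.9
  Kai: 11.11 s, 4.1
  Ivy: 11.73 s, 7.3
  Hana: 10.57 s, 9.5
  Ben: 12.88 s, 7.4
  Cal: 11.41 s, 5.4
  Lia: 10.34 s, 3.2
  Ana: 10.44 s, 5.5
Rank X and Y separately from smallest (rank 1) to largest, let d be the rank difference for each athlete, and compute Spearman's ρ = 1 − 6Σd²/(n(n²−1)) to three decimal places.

Ranks of variable 1: 6, 4, 7, 3, 8, 5, 1, 2
Ranks of variable 2: 3, 2, 6, 8, 7, 4, 1, 5
d = r₁ − r₂: 3, 2, 1, -5, 1, 1, 0, -3
d²: 9, 4, 1, 25, 1, 1, 0, 9; Σd² = 50
ρ = 1 − 6·50/(8·63) = 1 − 300/504 = 0.405

0.405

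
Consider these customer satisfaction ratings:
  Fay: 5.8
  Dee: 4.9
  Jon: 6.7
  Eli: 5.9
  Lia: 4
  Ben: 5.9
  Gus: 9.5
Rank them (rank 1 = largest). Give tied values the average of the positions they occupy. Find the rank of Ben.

3.5

Sorted (descending): 9.5, 6.7, 5.9, 5.9, 5.8, 4.9, 4
The 2 values of 5.9 occupy positions 3–4 → average rank (3+4)/2 = 3.5.
Ben has value 5.9 → rank 3.5.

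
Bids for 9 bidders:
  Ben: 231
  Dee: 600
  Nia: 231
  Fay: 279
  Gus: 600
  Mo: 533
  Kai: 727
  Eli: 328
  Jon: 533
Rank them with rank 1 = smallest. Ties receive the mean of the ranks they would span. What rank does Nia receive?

1.5

Sorted (ascending): 231, 231, 279, 328, 533, 533, 600, 600, 727
The 2 values of 231 occupy positions 1–2 → average rank (1+2)/2 = 1.5.
The 2 values of 533 occupy positions 5–6 → average rank (5+6)/2 = 5.5.
The 2 values of 600 occupy positions 7–8 → average rank (7+8)/2 = 7.5.
Nia has value 231 → rank 1.5.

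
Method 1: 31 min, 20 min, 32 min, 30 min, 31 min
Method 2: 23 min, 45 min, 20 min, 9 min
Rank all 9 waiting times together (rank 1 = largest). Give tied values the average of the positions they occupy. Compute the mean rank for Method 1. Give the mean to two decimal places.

4.30

Sorted (descending): 45, 32, 31, 31, 30, 23, 20, 20, 9
The 2 values of 31 occupy positions 3–4 → average rank (3+4)/2 = 3.5.
The 2 values of 20 occupy positions 7–8 → average rank (7+8)/2 = 7.5.
Method 1 values → pooled ranks: 31→3.5, 20→7.5, 32→2, 30→5, 31→3.5
Mean rank = (3.5 + 7.5 + 2 + 5 + 3.5) / 5 = 4.30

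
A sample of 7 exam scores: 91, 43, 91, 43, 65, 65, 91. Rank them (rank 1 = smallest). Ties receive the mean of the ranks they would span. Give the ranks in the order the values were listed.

6, 1.5, 6, 1.5, 3.5, 3.5, 6

Sorted (ascending): 43, 43, 65, 65, 91, 91, 91
The 2 values of 43 occupy positions 1–2 → average rank (1+2)/2 = 1.5.
The 2 values of 65 occupy positions 3–4 → average rank (3+4)/2 = 3.5.
The 3 values of 91 occupy positions 5–7 → average rank 6.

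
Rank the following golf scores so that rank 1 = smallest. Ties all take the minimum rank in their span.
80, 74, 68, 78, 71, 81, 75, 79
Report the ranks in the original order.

Sorted (ascending): 68, 71, 74, 75, 78, 79, 80, 81
No ties — each value takes its position as its rank.

7, 3, 1, 5, 2, 8, 4, 6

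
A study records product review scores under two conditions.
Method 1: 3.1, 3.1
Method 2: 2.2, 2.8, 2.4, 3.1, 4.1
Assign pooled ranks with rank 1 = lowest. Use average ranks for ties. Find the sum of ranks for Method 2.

18

Sorted (ascending): 2.2, 2.4, 2.8, 3.1, 3.1, 3.1, 4.1
The 3 values of 3.1 occupy positions 4–6 → average rank 5.
Method 2 values → pooled ranks: 2.2→1, 2.8→3, 2.4→2, 3.1→5, 4.1→7
Rank sum = 1 + 3 + 2 + 5 + 7 = 18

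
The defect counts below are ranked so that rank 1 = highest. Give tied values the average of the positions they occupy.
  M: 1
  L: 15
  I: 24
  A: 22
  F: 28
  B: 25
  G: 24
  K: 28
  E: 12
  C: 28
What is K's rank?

Sorted (descending): 28, 28, 28, 25, 24, 24, 22, 15, 12, 1
The 3 values of 28 occupy positions 1–3 → average rank 2.
The 2 values of 24 occupy positions 5–6 → average rank (5+6)/2 = 5.5.
K has value 28 → rank 2.

2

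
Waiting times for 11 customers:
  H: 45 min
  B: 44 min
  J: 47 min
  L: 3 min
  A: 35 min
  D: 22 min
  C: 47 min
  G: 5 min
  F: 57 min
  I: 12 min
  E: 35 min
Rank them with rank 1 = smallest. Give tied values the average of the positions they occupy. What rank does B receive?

Sorted (ascending): 3, 5, 12, 22, 35, 35, 44, 45, 47, 47, 57
The 2 values of 35 occupy positions 5–6 → average rank (5+6)/2 = 5.5.
The 2 values of 47 occupy positions 9–10 → average rank (9+10)/2 = 9.5.
B has value 44 min → rank 7.

7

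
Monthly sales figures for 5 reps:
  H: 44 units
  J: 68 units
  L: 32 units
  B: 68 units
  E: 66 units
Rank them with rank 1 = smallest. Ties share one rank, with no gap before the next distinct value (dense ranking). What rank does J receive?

Sorted (ascending): 32, 44, 66, 68, 68
The 2 values of 68 share dense rank 4.
Remaining distinct values take the next consecutive integers.
J has value 68 units → rank 4.

4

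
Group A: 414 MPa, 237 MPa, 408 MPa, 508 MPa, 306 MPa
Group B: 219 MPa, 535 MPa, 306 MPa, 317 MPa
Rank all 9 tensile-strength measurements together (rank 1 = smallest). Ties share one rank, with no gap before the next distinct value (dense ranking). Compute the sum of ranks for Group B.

16

Sorted (ascending): 219, 237, 306, 306, 317, 408, 414, 508, 535
The 2 values of 306 share dense rank 3.
Remaining distinct values take the next consecutive integers.
Group B values → pooled ranks: 219→1, 535→8, 306→3, 317→4
Rank sum = 1 + 8 + 3 + 4 = 16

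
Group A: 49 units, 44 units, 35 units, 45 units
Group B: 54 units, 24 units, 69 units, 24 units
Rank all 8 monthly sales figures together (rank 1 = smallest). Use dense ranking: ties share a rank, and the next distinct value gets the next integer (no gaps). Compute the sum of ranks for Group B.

Sorted (ascending): 24, 24, 35, 44, 45, 49, 54, 69
The 2 values of 24 share dense rank 1.
Remaining distinct values take the next consecutive integers.
Group B values → pooled ranks: 54→6, 24→1, 69→7, 24→1
Rank sum = 6 + 1 + 7 + 1 = 15

15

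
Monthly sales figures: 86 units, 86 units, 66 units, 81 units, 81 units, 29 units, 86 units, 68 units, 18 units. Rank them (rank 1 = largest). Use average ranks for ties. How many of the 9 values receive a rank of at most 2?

3

Sorted (descending): 86, 86, 86, 81, 81, 68, 66, 29, 18
The 3 values of 86 occupy positions 1–3 → average rank 2.
The 2 values of 81 occupy positions 4–5 → average rank (4+5)/2 = 4.5.
Ranks ≤ 2: {2, 2, 2} → 3 values.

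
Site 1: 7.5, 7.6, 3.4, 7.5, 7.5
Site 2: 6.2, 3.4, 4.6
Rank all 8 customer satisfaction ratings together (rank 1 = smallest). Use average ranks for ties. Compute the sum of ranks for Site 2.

Sorted (ascending): 3.4, 3.4, 4.6, 6.2, 7.5, 7.5, 7.5, 7.6
The 2 values of 3.4 occupy positions 1–2 → average rank (1+2)/2 = 1.5.
The 3 values of 7.5 occupy positions 5–7 → average rank 6.
Site 2 values → pooled ranks: 6.2→4, 3.4→1.5, 4.6→3
Rank sum = 4 + 1.5 + 3 = 8.5

8.5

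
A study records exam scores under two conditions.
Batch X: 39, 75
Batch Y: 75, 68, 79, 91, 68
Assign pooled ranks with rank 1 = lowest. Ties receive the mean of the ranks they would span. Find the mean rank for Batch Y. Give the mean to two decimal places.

4.50

Sorted (ascending): 39, 68, 68, 75, 75, 79, 91
The 2 values of 68 occupy positions 2–3 → average rank (2+3)/2 = 2.5.
The 2 values of 75 occupy positions 4–5 → average rank (4+5)/2 = 4.5.
Batch Y values → pooled ranks: 75→4.5, 68→2.5, 79→6, 91→7, 68→2.5
Mean rank = (4.5 + 2.5 + 6 + 7 + 2.5) / 5 = 4.50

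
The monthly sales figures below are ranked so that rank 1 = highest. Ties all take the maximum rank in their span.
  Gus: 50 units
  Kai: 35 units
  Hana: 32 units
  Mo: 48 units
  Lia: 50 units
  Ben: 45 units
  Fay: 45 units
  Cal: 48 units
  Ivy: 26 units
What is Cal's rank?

Sorted (descending): 50, 50, 48, 48, 45, 45, 35, 32, 26
The 2 values of 50 occupy positions 1–2 → each gets rank 2.
The 2 values of 48 occupy positions 3–4 → each gets rank 4.
The 2 values of 45 occupy positions 5–6 → each gets rank 6.
Cal has value 48 units → rank 4.

4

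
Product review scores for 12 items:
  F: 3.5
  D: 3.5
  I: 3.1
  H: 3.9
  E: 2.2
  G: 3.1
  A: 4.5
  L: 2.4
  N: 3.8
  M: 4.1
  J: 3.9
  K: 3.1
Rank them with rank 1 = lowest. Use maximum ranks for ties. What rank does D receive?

Sorted (ascending): 2.2, 2.4, 3.1, 3.1, 3.1, 3.5, 3.5, 3.8, 3.9, 3.9, 4.1, 4.5
The 3 values of 3.1 occupy positions 3–5 → each gets rank 5.
The 2 values of 3.5 occupy positions 6–7 → each gets rank 7.
The 2 values of 3.9 occupy positions 9–10 → each gets rank 10.
D has value 3.5 → rank 7.

7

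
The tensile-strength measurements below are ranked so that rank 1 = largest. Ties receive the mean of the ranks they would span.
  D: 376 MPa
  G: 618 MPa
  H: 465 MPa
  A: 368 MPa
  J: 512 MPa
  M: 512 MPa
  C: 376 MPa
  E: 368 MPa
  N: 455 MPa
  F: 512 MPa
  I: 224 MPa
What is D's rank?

Sorted (descending): 618, 512, 512, 512, 465, 455, 376, 376, 368, 368, 224
The 3 values of 512 occupy positions 2–4 → average rank 3.
The 2 values of 376 occupy positions 7–8 → average rank (7+8)/2 = 7.5.
The 2 values of 368 occupy positions 9–10 → average rank (9+10)/2 = 9.5.
D has value 376 MPa → rank 7.5.

7.5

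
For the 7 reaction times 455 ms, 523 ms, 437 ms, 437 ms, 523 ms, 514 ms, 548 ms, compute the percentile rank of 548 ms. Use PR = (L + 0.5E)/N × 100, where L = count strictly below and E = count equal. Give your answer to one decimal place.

N = 7.
Strictly below 548: 6. Equal to 548: 1.
PR = (6 + 0.5·1)/7 × 100 = 92.9

92.9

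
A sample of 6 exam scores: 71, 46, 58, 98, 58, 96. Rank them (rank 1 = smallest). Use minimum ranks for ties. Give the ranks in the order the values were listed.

Sorted (ascending): 46, 58, 58, 71, 96, 98
The 2 values of 58 occupy positions 2–3 → each gets rank 2.

4, 1, 2, 6, 2, 5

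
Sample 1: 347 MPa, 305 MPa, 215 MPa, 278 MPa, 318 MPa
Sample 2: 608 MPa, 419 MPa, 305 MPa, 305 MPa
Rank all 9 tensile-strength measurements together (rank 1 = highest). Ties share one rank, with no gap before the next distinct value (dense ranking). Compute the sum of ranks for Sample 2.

13

Sorted (descending): 608, 419, 347, 318, 305, 305, 305, 278, 215
The 3 values of 305 share dense rank 5.
Remaining distinct values take the next consecutive integers.
Sample 2 values → pooled ranks: 608→1, 419→2, 305→5, 305→5
Rank sum = 1 + 2 + 5 + 5 = 13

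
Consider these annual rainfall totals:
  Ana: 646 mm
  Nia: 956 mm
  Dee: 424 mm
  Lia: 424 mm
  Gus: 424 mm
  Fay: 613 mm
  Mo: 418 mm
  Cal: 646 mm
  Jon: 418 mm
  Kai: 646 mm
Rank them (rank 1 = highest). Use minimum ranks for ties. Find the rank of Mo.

Sorted (descending): 956, 646, 646, 646, 613, 424, 424, 424, 418, 418
The 3 values of 646 occupy positions 2–4 → each gets rank 2.
The 3 values of 424 occupy positions 6–8 → each gets rank 6.
The 2 values of 418 occupy positions 9–10 → each gets rank 9.
Mo has value 418 mm → rank 9.

9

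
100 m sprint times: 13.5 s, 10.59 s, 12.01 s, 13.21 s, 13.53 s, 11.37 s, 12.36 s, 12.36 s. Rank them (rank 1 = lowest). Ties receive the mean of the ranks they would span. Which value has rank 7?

Sorted (ascending): 10.59, 11.37, 12.01, 12.36, 12.36, 13.21, 13.5, 13.53
The 2 values of 12.36 occupy positions 4–5 → average rank (4+5)/2 = 4.5.
Rank 7 → value 13.5.

13.5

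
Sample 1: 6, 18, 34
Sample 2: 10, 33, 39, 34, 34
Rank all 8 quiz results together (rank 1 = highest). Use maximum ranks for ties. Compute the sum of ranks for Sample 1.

18

Sorted (descending): 39, 34, 34, 34, 33, 18, 10, 6
The 3 values of 34 occupy positions 2–4 → each gets rank 4.
Sample 1 values → pooled ranks: 6→8, 18→6, 34→4
Rank sum = 8 + 6 + 4 = 18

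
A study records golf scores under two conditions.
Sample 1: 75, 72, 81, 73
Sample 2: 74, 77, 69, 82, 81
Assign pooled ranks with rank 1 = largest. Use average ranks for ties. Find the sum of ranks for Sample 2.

Sorted (descending): 82, 81, 81, 77, 75, 74, 73, 72, 69
The 2 values of 81 occupy positions 2–3 → average rank (2+3)/2 = 2.5.
Sample 2 values → pooled ranks: 74→6, 77→4, 69→9, 82→1, 81→2.5
Rank sum = 6 + 4 + 9 + 1 + 2.5 = 22.5

22.5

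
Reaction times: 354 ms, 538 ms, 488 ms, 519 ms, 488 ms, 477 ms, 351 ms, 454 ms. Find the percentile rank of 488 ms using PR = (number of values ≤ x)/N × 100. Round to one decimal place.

75.0

N = 8.
Strictly below 488: 4. Equal to 488: 2.
PR = 6/8 × 100 = 75.0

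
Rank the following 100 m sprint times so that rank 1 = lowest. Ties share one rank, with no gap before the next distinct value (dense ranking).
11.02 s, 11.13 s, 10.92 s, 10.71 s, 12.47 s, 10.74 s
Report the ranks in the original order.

Sorted (ascending): 10.71, 10.74, 10.92, 11.02, 11.13, 12.47
No ties — each value takes its position as its rank.

4, 5, 3, 1, 6, 2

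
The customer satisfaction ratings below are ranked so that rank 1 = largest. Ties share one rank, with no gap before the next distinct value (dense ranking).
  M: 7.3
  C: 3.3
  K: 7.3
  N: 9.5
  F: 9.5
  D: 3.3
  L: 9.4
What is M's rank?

3

Sorted (descending): 9.5, 9.5, 9.4, 7.3, 7.3, 3.3, 3.3
The 2 values of 9.5 share dense rank 1.
The 2 values of 7.3 share dense rank 3.
The 2 values of 3.3 share dense rank 4.
Remaining distinct values take the next consecutive integers.
M has value 7.3 → rank 3.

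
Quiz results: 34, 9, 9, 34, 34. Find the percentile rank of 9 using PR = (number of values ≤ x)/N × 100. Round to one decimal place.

40.0

N = 5.
Strictly below 9: 0. Equal to 9: 2.
PR = 2/5 × 100 = 40.0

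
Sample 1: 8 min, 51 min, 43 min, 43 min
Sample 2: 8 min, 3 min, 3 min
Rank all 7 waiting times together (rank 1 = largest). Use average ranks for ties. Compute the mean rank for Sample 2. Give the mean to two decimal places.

Sorted (descending): 51, 43, 43, 8, 8, 3, 3
The 2 values of 43 occupy positions 2–3 → average rank (2+3)/2 = 2.5.
The 2 values of 8 occupy positions 4–5 → average rank (4+5)/2 = 4.5.
The 2 values of 3 occupy positions 6–7 → average rank (6+7)/2 = 6.5.
Sample 2 values → pooled ranks: 8→4.5, 3→6.5, 3→6.5
Mean rank = (4.5 + 6.5 + 6.5) / 3 = 5.83

5.83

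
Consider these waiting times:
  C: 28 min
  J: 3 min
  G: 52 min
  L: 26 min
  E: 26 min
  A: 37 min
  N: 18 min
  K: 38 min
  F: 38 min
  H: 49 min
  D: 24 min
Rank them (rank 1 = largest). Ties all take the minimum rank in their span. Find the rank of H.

Sorted (descending): 52, 49, 38, 38, 37, 28, 26, 26, 24, 18, 3
The 2 values of 38 occupy positions 3–4 → each gets rank 3.
The 2 values of 26 occupy positions 7–8 → each gets rank 7.
H has value 49 min → rank 2.

2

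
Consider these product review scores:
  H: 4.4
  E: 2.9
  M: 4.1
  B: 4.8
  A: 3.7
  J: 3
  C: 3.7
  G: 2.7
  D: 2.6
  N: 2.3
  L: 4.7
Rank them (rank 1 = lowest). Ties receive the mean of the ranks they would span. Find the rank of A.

6.5

Sorted (ascending): 2.3, 2.6, 2.7, 2.9, 3, 3.7, 3.7, 4.1, 4.4, 4.7, 4.8
The 2 values of 3.7 occupy positions 6–7 → average rank (6+7)/2 = 6.5.
A has value 3.7 → rank 6.5.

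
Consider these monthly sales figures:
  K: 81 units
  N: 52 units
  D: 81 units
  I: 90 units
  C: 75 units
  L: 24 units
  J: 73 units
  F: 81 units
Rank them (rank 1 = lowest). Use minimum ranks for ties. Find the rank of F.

5

Sorted (ascending): 24, 52, 73, 75, 81, 81, 81, 90
The 3 values of 81 occupy positions 5–7 → each gets rank 5.
F has value 81 units → rank 5.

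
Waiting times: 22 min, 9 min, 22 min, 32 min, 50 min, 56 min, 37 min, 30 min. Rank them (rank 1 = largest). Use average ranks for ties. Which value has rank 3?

Sorted (descending): 56, 50, 37, 32, 30, 22, 22, 9
The 2 values of 22 occupy positions 6–7 → average rank (6+7)/2 = 6.5.
Rank 3 → value 37.

37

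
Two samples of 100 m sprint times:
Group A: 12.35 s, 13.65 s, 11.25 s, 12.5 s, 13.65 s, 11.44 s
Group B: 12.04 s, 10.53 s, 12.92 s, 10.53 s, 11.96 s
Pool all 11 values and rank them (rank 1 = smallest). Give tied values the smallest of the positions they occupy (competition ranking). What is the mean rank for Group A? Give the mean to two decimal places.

7.00

Sorted (ascending): 10.53, 10.53, 11.25, 11.44, 11.96, 12.04, 12.35, 12.5, 12.92, 13.65, 13.65
The 2 values of 10.53 occupy positions 1–2 → each gets rank 1.
The 2 values of 13.65 occupy positions 10–11 → each gets rank 10.
Group A values → pooled ranks: 12.35→7, 13.65→10, 11.25→3, 12.5→8, 13.65→10, 11.44→4
Mean rank = (7 + 10 + 3 + 8 + 10 + 4) / 6 = 7.00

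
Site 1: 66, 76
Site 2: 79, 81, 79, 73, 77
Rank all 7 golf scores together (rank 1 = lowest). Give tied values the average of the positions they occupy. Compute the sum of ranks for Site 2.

24

Sorted (ascending): 66, 73, 76, 77, 79, 79, 81
The 2 values of 79 occupy positions 5–6 → average rank (5+6)/2 = 5.5.
Site 2 values → pooled ranks: 79→5.5, 81→7, 79→5.5, 73→2, 77→4
Rank sum = 5.5 + 7 + 5.5 + 2 + 4 = 24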